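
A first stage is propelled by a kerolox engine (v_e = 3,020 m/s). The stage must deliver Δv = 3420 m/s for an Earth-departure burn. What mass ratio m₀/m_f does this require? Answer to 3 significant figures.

mass ratio ≈ 3.10

Using Δv = v_e ln(m₀/m_f): m₀/m_f = exp(Δv / v_e) = exp(3420 / 3020.0) = exp(1.1325) = 3.1033.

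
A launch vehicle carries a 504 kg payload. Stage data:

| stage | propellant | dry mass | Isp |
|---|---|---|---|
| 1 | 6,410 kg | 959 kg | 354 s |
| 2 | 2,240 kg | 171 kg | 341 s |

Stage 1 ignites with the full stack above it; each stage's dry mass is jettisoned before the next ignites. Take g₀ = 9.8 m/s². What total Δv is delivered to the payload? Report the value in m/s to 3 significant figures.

Ignition mass of stage 1 = 6,410+959 + 2,240+171 + 504 = 10,284 kg.
Stage 1: m₀ = 10,284 kg, m_f = 10,284 − 6,410 = 3,874 kg; Δv = 354×9.8×ln(2.655) = 3469.2×0.9763 ≈ 3387 m/s.
Stage 2: m₀ = 2,915 kg, m_f = 2,915 − 2,240 = 675 kg; Δv = 341×9.8×ln(4.319) = 3341.8×1.4629 ≈ 4889 m/s.
Total Δv = 3387 + 4889 = 8276 m/s.

Δv ≈ 8280 m/s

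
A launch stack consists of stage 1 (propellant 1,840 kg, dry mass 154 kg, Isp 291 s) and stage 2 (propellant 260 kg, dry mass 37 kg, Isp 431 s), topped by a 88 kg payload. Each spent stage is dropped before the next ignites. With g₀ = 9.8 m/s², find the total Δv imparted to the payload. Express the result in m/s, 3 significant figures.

Δv ≈ 8990 m/s

Ignition mass of stage 1 = 1,840+154 + 260+37 + 88 = 2,379 kg.
Stage 1: m₀ = 2,379 kg, m_f = 2,379 − 1,840 = 539 kg; Δv = 291×9.8×ln(4.414) = 2851.8×1.4847 ≈ 4234 m/s.
Stage 2: m₀ = 385 kg, m_f = 385 − 260 = 125 kg; Δv = 431×9.8×ln(3.08) = 4223.8×1.1249 ≈ 4751 m/s.
Total Δv = 4234 + 4751 = 8985 m/s.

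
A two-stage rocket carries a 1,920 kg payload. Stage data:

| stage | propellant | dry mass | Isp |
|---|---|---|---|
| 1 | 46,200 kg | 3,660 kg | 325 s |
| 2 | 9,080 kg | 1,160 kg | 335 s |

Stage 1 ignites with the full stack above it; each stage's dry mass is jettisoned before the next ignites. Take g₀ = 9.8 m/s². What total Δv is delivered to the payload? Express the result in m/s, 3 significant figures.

Ignition mass of stage 1 = 46,200+3,660 + 9,080+1,160 + 1,920 = 62,020 kg.
Stage 1: m₀ = 62,020 kg, m_f = 62,020 − 46,200 = 15,820 kg; Δv = 325×9.8×ln(3.92) = 3185.0×1.3662 ≈ 4351 m/s.
Stage 2: m₀ = 12,160 kg, m_f = 12,160 − 9,080 = 3,080 kg; Δv = 335×9.8×ln(3.948) = 3283.0×1.3732 ≈ 4508 m/s.
Total Δv = 4351 + 4508 = 8859 m/s.

Δv ≈ 8860 m/s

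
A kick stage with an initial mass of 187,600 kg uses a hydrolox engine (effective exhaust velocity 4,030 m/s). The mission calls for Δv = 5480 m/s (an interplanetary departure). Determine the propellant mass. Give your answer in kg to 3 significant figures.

m₀/m_f = exp(Δv / v_e) = exp(5480 / 4030.0) = exp(1.3598) = 3.8954.
m_f = 187,600 / 3.8954 = 48,159.4 kg, so propellant = m₀ − m_f = 187,600 − 48,159.4 = 139,440.6 kg.

propellant mass ≈ 139000 kg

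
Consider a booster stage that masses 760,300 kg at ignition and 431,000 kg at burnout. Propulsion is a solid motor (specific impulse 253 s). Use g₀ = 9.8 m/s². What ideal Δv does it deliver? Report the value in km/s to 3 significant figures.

Δv ≈ 1.41 km/s

v_e = Isp · g₀ = 253 × 9.8 = 2479.4 m/s.
Δv = v_e · ln(m₀/m_f) = 2479.4 × ln(1.764) = 2479.4 × 0.5676 ≈ 1407.3 m/s.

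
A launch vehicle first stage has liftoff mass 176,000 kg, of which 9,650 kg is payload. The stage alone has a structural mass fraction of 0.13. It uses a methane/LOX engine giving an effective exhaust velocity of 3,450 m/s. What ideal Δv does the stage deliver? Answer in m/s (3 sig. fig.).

Δv ≈ 5960 m/s

Stage wet mass = m₀ − payload = 176,000 − 9,650 = 166,350 kg.
Stage dry mass = ε × stage wet mass = 0.13 × 166,350 = 21,625.5 kg.
Burnout mass m_f = stage dry + payload = 21,625.5 + 9,650 = 31,275.5 kg.
By the Tsiolkovsky rocket equation, Δv = v_e · ln(176,000/31,275.5) = 3450.0 × ln(5.627) = 3450.0 × 1.7276 ≈ 5960 m/s.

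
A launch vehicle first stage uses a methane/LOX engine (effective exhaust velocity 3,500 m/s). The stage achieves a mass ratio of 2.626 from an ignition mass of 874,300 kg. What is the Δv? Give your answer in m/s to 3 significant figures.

Δv ≈ 3380 m/s

Rocket equation: Δv = v_e · ln(2.626) = 3500.0 × 0.9655 ≈ 3379.1 m/s.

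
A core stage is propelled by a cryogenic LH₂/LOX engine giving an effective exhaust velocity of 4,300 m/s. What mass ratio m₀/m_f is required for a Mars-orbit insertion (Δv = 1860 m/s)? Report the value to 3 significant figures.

mass ratio ≈ 1.54

From the ideal rocket equation, m₀/m_f = exp(Δv / v_e) = exp(1860 / 4300.0) = exp(0.4326) = 1.5412.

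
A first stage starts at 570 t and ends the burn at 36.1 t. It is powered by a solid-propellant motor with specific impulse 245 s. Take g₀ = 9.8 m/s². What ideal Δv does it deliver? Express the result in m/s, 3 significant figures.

v_e = Isp · g₀ = 245 × 9.8 = 2401.0 m/s.
By the Tsiolkovsky rocket equation, Δv = v_e · ln(m₀/m_f) = 2401.0 × ln(15.79) = 2401.0 × 2.7593 ≈ 6625.2 m/s.

Δv ≈ 6630 m/s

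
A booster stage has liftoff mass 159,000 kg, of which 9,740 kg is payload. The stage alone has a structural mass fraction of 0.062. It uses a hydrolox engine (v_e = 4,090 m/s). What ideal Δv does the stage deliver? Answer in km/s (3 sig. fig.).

Δv ≈ 8.69 km/s

Stage wet mass = m₀ − payload = 159,000 − 9,740 = 149,260 kg.
Stage dry mass = ε × stage wet mass = 0.062 × 149,260 = 9,254.12 kg.
Burnout mass m_f = stage dry + payload = 9,254.12 + 9,740 = 18,994.12 kg.
Δv = v_e · ln(159,000/18,994.12) = 4090.0 × ln(8.371) = 4090.0 × 2.1248 ≈ 8690 m/s.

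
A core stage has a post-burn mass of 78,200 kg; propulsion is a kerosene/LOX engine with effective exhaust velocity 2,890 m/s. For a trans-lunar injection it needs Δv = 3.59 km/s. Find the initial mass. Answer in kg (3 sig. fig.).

initial mass ≈ 271000 kg

By the Tsiolkovsky rocket equation, m₀/m_f = exp(Δv / v_e) = exp(3590 / 2890.0) = exp(1.2422) = 3.4633.
m₀ = m_f × 3.4633 = 78,200 × 3.4633 = 270,830 kg.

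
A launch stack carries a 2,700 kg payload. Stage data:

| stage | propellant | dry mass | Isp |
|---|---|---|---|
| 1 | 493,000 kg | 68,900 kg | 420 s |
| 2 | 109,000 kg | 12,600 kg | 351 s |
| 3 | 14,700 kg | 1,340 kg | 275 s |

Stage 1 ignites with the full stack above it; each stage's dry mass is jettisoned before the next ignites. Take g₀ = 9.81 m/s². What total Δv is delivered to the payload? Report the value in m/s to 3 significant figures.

Δv ≈ 14300 m/s

Ignition mass of stage 1 = 493,000+68,900 + 109,000+12,600 + 14,700+1,340 + 2,700 = 702,240 kg.
Stage 1: m₀ = 702,240 kg, m_f = 702,240 − 493,000 = 209,240 kg; Δv = 420×9.81×ln(3.356) = 4120.2×1.2108 ≈ 4989 m/s.
Stage 2: m₀ = 140,340 kg, m_f = 140,340 − 109,000 = 31,340 kg; Δv = 351×9.81×ln(4.478) = 3443.3×1.4992 ≈ 5162 m/s.
Stage 3: m₀ = 18,740 kg, m_f = 18,740 − 14,700 = 4,040 kg; Δv = 275×9.81×ln(4.639) = 2697.8×1.5344 ≈ 4139 m/s.
Total Δv = 4989 + 5162 + 4139 = 14290 m/s.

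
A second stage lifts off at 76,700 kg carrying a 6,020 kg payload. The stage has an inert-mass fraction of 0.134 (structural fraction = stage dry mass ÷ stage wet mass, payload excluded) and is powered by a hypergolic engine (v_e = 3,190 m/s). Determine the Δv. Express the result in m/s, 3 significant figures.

Stage wet mass = m₀ − payload = 76,700 − 6,020 = 70,680 kg.
Stage dry mass = ε × stage wet mass = 0.134 × 70,680 = 9,471.12 kg.
Burnout mass m_f = stage dry + payload = 9,471.12 + 6,020 = 15,491.12 kg.
Δv = v_e · ln(76,700/15,491.12) = 3190.0 × ln(4.951) = 3190.0 × 1.5996 ≈ 5103 m/s.

Δv ≈ 5100 m/s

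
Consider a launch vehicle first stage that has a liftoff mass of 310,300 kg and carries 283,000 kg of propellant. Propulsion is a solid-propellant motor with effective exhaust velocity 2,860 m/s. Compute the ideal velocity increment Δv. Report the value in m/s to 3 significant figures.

Δv ≈ 6950 m/s

m_f = m₀ − m_prop = 310,300 − 283,000 = 27,300 kg.
Rocket equation: Δv = v_e · ln(m₀/m_f) = 2860.0 × ln(11.37) = 2860.0 × 2.4307 ≈ 6951.7 m/s.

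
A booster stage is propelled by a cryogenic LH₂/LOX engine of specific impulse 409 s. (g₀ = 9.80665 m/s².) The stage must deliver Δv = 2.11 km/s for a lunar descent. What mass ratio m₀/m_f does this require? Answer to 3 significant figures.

v_e = Isp · g₀ = 409 × 9.80665 = 4010.9 m/s.
Rocket equation: m₀/m_f = exp(Δv / v_e) = exp(2110 / 4010.9) = exp(0.5261) = 1.6923.

mass ratio ≈ 1.69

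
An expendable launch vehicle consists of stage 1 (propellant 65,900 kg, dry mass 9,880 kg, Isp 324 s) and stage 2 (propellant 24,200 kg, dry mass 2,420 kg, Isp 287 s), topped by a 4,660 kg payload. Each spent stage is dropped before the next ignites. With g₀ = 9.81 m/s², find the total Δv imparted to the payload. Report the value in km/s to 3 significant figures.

Ignition mass of stage 1 = 65,900+9,880 + 24,200+2,420 + 4,660 = 107,060 kg.
Stage 1: m₀ = 107,060 kg, m_f = 107,060 − 65,900 = 41,160 kg; Δv = 324×9.81×ln(2.601) = 3178.4×0.9559 ≈ 3038 m/s.
Stage 2: m₀ = 31,280 kg, m_f = 31,280 − 24,200 = 7,080 kg; Δv = 287×9.81×ln(4.418) = 2815.5×1.4857 ≈ 4183 m/s.
Total Δv = 3038 + 4183 = 7221 m/s.

Δv ≈ 7.22 km/s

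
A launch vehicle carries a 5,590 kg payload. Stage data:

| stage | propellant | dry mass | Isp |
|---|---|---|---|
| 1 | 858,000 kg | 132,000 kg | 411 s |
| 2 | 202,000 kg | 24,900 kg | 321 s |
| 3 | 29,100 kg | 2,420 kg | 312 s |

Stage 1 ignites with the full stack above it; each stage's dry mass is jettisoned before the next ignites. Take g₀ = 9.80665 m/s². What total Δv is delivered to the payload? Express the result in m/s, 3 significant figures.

Δv ≈ 13900 m/s

Ignition mass of stage 1 = 858,000+132,000 + 202,000+24,900 + 29,100+2,420 + 5,590 = 1,254,010 kg.
Stage 1: m₀ = 1,254,010 kg, m_f = 1,254,010 − 858,000 = 396,010 kg; Δv = 411×9.80665×ln(3.167) = 4030.5×1.1527 ≈ 4646 m/s.
Stage 2: m₀ = 264,010 kg, m_f = 264,010 − 202,000 = 62,010 kg; Δv = 321×9.80665×ln(4.258) = 3147.9×1.4487 ≈ 4560 m/s.
Stage 3: m₀ = 37,110 kg, m_f = 37,110 − 29,100 = 8,010 kg; Δv = 312×9.80665×ln(4.633) = 3059.7×1.5332 ≈ 4691 m/s.
Total Δv = 4646 + 4560 + 4691 = 13897 m/s.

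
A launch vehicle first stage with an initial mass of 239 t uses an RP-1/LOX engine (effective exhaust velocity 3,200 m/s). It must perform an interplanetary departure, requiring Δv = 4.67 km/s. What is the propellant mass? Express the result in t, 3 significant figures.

propellant mass ≈ 183 t

m₀/m_f = exp(Δv / v_e) = exp(4670 / 3200.0) = exp(1.4594) = 4.3033.
m_f = 239 / 4.3033 = 55.5388 t, so propellant = m₀ − m_f = 239 − 55.5388 = 183.4612 t.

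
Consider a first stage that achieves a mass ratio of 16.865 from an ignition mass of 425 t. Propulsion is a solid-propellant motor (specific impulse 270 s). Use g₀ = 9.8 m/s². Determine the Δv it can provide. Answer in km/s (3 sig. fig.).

v_e = Isp · g₀ = 270 × 9.8 = 2646.0 m/s.
Rocket equation: Δv = v_e · ln(16.865) = 2646.0 × 2.8252 ≈ 7475.6 m/s.

Δv ≈ 7.48 km/s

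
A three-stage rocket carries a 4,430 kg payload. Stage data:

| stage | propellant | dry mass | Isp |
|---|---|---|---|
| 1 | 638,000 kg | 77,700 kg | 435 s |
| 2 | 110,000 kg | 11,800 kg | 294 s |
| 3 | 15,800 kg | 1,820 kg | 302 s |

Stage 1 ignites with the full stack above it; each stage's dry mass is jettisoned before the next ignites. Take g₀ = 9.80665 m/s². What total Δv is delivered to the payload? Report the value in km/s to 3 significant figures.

Δv ≈ 13.7 km/s

Ignition mass of stage 1 = 638,000+77,700 + 110,000+11,800 + 15,800+1,820 + 4,430 = 859,550 kg.
Stage 1: m₀ = 859,550 kg, m_f = 859,550 − 638,000 = 221,550 kg; Δv = 435×9.80665×ln(3.88) = 4265.9×1.3558 ≈ 5784 m/s.
Stage 2: m₀ = 143,850 kg, m_f = 143,850 − 110,000 = 33,850 kg; Δv = 294×9.80665×ln(4.25) = 2883.2×1.4468 ≈ 4171 m/s.
Stage 3: m₀ = 22,050 kg, m_f = 22,050 − 15,800 = 6,250 kg; Δv = 302×9.80665×ln(3.528) = 2961.6×1.2607 ≈ 3734 m/s.
Total Δv = 5784 + 4171 + 3734 = 13689 m/s.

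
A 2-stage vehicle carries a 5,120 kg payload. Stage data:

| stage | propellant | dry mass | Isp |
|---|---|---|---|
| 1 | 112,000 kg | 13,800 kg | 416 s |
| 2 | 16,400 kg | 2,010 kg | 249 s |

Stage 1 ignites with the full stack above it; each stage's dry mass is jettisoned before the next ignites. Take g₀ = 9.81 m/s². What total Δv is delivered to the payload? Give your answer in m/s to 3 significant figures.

Δv ≈ 8570 m/s

Ignition mass of stage 1 = 112,000+13,800 + 16,400+2,010 + 5,120 = 149,330 kg.
Stage 1: m₀ = 149,330 kg, m_f = 149,330 − 112,000 = 37,330 kg; Δv = 416×9.81×ln(4) = 4081.0×1.3864 ≈ 5658 m/s.
Stage 2: m₀ = 23,530 kg, m_f = 23,530 − 16,400 = 7,130 kg; Δv = 249×9.81×ln(3.3) = 2442.7×1.1940 ≈ 2916 m/s.
Total Δv = 5658 + 2916 = 8574 m/s.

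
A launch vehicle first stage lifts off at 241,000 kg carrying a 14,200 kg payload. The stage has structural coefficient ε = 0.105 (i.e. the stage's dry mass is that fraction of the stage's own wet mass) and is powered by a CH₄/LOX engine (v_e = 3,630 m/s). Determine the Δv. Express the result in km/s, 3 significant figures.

Stage wet mass = m₀ − payload = 241,000 − 14,200 = 226,800 kg.
Stage dry mass = ε × stage wet mass = 0.105 × 226,800 = 23,814 kg.
Burnout mass m_f = stage dry + payload = 23,814 + 14,200 = 38,014 kg.
Δv = v_e · ln(241,000/38,014) = 3630.0 × ln(6.34) = 3630.0 × 1.8468 ≈ 6704 m/s.

Δv ≈ 6.70 km/s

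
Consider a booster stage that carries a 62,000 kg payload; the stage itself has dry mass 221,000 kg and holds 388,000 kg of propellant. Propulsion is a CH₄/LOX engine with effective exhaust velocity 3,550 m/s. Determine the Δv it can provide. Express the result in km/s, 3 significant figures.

Δv ≈ 3.06 km/s

m₀ = payload + dry + propellant = 62,000 + 221,000 + 388,000 = 671,000 kg.
m_f = payload + dry = 62,000 + 221,000 = 283,000 kg.
Δv = v_e · ln(m₀/m_f) = 3550.0 × ln(2.371) = 3550.0 × 0.8633 ≈ 3064.8 m/s.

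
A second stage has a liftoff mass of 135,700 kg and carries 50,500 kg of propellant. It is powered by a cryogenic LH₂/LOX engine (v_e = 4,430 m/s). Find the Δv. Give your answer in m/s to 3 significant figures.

Δv ≈ 2060 m/s

m_f = m₀ − m_prop = 135,700 − 50,500 = 85,200 kg.
From the ideal rocket equation, Δv = v_e · ln(m₀/m_f) = 4430.0 × ln(1.593) = 4430.0 × 0.4654 ≈ 2061.9 m/s.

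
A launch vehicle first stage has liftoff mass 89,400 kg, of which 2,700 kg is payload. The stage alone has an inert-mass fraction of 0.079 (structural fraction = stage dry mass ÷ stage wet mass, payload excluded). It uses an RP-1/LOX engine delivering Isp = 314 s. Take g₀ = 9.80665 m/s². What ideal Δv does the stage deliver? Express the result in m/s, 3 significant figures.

Δv ≈ 6890 m/s

Stage wet mass = m₀ − payload = 89,400 − 2,700 = 86,700 kg.
Stage dry mass = ε × stage wet mass = 0.079 × 86,700 = 6,849.3 kg.
Burnout mass m_f = stage dry + payload = 6,849.3 + 2,700 = 9,549.3 kg.
v_e = Isp · g₀ = 314 × 9.80665 = 3079.3 m/s.
Δv = v_e · ln(89,400/9,549.3) = 3079.3 × ln(9.362) = 3079.3 × 2.2367 ≈ 6887 m/s.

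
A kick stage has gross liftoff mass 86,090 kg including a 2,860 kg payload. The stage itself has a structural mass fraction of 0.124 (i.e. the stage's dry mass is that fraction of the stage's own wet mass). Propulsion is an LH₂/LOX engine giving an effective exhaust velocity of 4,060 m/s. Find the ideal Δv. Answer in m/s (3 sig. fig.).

Stage wet mass = m₀ − payload = 86,090 − 2,860 = 83,230 kg.
Stage dry mass = ε × stage wet mass = 0.124 × 83,230 = 10,320.5 kg.
Burnout mass m_f = stage dry + payload = 10,320.5 + 2,860 = 13,180.5 kg.
Rocket equation: Δv = v_e · ln(86,090/13,180.5) = 4060.0 × ln(6.532) = 4060.0 × 1.8767 ≈ 7619 m/s.

Δv ≈ 7620 m/s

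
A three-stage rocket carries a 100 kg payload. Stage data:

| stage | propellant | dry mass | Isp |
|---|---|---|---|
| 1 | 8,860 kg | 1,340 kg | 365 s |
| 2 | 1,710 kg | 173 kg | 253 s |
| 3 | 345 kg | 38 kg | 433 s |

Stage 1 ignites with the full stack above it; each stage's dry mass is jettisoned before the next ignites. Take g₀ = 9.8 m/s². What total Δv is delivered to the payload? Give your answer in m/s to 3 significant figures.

Ignition mass of stage 1 = 8,860+1,340 + 1,710+173 + 345+38 + 100 = 12,566 kg.
Stage 1: m₀ = 12,566 kg, m_f = 12,566 − 8,860 = 3,706 kg; Δv = 365×9.8×ln(3.391) = 3577.0×1.2210 ≈ 4368 m/s.
Stage 2: m₀ = 2,366 kg, m_f = 2,366 − 1,710 = 656 kg; Δv = 253×9.8×ln(3.607) = 2479.4×1.2828 ≈ 3181 m/s.
Stage 3: m₀ = 483 kg, m_f = 483 − 345 = 138 kg; Δv = 433×9.8×ln(3.5) = 4243.4×1.2528 ≈ 5316 m/s.
Total Δv = 4368 + 3181 + 5316 = 12865 m/s.

Δv ≈ 12900 m/s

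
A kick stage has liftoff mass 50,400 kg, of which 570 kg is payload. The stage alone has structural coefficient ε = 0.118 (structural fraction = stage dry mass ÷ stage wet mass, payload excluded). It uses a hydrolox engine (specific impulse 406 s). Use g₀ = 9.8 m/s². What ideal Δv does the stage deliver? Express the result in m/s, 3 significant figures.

Δv ≈ 8180 m/s

Stage wet mass = m₀ − payload = 50,400 − 570 = 49,830 kg.
Stage dry mass = ε × stage wet mass = 0.118 × 49,830 = 5,879.94 kg.
Burnout mass m_f = stage dry + payload = 5,879.94 + 570 = 6,449.94 kg.
v_e = Isp · g₀ = 406 × 9.8 = 3978.8 m/s.
Δv = v_e · ln(50,400/6,449.94) = 3978.8 × ln(7.814) = 3978.8 × 2.0559 ≈ 8180 m/s.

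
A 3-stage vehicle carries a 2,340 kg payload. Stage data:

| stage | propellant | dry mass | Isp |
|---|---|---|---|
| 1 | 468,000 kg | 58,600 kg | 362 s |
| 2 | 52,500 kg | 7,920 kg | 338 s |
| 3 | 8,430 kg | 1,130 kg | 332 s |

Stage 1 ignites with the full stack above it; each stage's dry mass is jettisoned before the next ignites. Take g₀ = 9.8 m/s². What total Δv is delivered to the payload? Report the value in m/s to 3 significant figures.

Δv ≈ 13700 m/s

Ignition mass of stage 1 = 468,000+58,600 + 52,500+7,920 + 8,430+1,130 + 2,340 = 598,920 kg.
Stage 1: m₀ = 598,920 kg, m_f = 598,920 − 468,000 = 130,920 kg; Δv = 362×9.8×ln(4.575) = 3547.6×1.5205 ≈ 5394 m/s.
Stage 2: m₀ = 72,320 kg, m_f = 72,320 − 52,500 = 19,820 kg; Δv = 338×9.8×ln(3.649) = 3312.4×1.2944 ≈ 4288 m/s.
Stage 3: m₀ = 11,900 kg, m_f = 11,900 − 8,430 = 3,470 kg; Δv = 332×9.8×ln(3.429) = 3253.6×1.2324 ≈ 4010 m/s.
Total Δv = 5394 + 4288 + 4010 = 13692 m/s.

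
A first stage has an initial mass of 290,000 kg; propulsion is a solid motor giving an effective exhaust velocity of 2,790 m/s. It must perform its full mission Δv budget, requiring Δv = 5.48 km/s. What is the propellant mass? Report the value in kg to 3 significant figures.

propellant mass ≈ 249000 kg

m₀/m_f = exp(Δv / v_e) = exp(5480 / 2790.0) = exp(1.9642) = 7.1289.
m_f = 290,000 / 7.1289 = 40,679.5 kg, so propellant = m₀ − m_f = 290,000 − 40,679.5 = 249,320.5 kg.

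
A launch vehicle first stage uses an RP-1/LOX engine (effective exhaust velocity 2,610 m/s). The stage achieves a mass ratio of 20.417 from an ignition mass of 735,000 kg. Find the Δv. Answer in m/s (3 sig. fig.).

By the Tsiolkovsky rocket equation, Δv = v_e · ln(20.417) = 2610.0 × 3.0164 ≈ 7872.7 m/s.

Δv ≈ 7870 m/s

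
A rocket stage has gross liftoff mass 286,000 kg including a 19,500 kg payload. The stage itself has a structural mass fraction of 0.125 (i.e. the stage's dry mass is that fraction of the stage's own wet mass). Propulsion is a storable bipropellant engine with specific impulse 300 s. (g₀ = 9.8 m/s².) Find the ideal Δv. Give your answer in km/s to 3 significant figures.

Δv ≈ 4.97 km/s

Stage wet mass = m₀ − payload = 286,000 − 19,500 = 266,500 kg.
Stage dry mass = ε × stage wet mass = 0.125 × 266,500 = 33,312.5 kg.
Burnout mass m_f = stage dry + payload = 33,312.5 + 19,500 = 52,812.5 kg.
v_e = Isp · g₀ = 300 × 9.8 = 2940.0 m/s.
From the ideal rocket equation, Δv = v_e · ln(286,000/52,812.5) = 2940.0 × ln(5.415) = 2940.0 × 1.6892 ≈ 4966 m/s.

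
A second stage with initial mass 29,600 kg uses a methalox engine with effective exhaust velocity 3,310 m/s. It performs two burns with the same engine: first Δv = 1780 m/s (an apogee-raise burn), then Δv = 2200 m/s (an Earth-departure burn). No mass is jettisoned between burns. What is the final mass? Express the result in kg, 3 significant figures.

final mass ≈ 8890 kg

After the first burn: m = 29600 × exp(−1780/3310.0) = 29600 × 0.58405 = 17,287.9 kg.
After the second burn: m = 17,287.9 × exp(−2200/3310.0) = 17,287.9 × 0.51445 = 8,893.76 kg.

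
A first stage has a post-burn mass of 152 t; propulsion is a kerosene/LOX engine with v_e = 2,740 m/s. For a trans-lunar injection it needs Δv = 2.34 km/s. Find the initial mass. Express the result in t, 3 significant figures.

m₀/m_f = exp(Δv / v_e) = exp(2340 / 2740.0) = exp(0.8540) = 2.3491.
m₀ = m_f × 2.3491 = 152 × 2.3491 = 357.063 t.

initial mass ≈ 357 t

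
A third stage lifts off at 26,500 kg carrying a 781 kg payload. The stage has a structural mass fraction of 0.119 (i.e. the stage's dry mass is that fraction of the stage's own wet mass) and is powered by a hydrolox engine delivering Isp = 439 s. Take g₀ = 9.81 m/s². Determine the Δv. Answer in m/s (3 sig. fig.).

Stage wet mass = m₀ − payload = 26,500 − 781 = 25,719 kg.
Stage dry mass = ε × stage wet mass = 0.119 × 25,719 = 3,060.56 kg.
Burnout mass m_f = stage dry + payload = 3,060.56 + 781 = 3,841.56 kg.
v_e = Isp · g₀ = 439 × 9.81 = 4306.6 m/s.
Using Δv = v_e ln(m₀/m_f): Δv = v_e · ln(26,500/3,841.56) = 4306.6 × ln(6.898) = 4306.6 × 1.9313 ≈ 8317 m/s.

Δv ≈ 8320 m/s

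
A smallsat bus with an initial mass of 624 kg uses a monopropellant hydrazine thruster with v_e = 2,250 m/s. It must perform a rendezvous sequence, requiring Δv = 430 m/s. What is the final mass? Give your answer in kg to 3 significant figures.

m₀/m_f = exp(Δv / v_e) = exp(430 / 2250.0) = exp(0.1911) = 1.2106.
m_f = m₀ / 1.2106 = 624 / 1.2106 = 515.447 kg.

final mass ≈ 515 kg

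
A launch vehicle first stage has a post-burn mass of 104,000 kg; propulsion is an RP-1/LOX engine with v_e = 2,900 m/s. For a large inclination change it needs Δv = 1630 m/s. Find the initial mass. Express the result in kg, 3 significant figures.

From the ideal rocket equation, m₀/m_f = exp(Δv / v_e) = exp(1630 / 2900.0) = exp(0.5621) = 1.7543.
m₀ = m_f × 1.7543 = 104,000 × 1.7543 = 182,447 kg.

initial mass ≈ 182000 kg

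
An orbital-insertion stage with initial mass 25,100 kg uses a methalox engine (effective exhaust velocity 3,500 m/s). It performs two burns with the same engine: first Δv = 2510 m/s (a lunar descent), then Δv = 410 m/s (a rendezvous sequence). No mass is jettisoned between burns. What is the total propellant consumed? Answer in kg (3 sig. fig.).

After the first burn: m = 25100 × exp(−2510/3500.0) = 25100 × 0.48814 = 12,252.3 kg.
After the second burn: m = 12,252.3 × exp(−410/3500.0) = 12,252.3 × 0.88946 = 10,897.9 kg.
Total propellant = m₀ − m_final = 25100 − 10,897.9 = 14,202.1 kg.

total propellant consumed ≈ 14200 kg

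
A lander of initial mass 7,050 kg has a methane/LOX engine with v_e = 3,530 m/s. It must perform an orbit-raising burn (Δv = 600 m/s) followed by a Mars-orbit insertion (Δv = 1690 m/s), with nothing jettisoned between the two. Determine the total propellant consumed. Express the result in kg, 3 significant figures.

total propellant consumed ≈ 3360 kg

After the first burn: m = 7050 × exp(−600/3530.0) = 7050 × 0.84369 = 5,948.01 kg.
After the second burn: m = 5,948.01 × exp(−1690/3530.0) = 5,948.01 × 0.61956 = 3,685.15 kg.
Total propellant = m₀ − m_final = 7050 − 3,685.15 = 3,364.85 kg.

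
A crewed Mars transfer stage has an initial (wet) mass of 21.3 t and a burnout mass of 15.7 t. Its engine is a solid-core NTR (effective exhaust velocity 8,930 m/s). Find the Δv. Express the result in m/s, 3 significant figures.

Δv ≈ 2720 m/s

By the Tsiolkovsky rocket equation, Δv = v_e · ln(m₀/m_f) = 8930.0 × ln(1.357) = 8930.0 × 0.3050 ≈ 2724.1 m/s.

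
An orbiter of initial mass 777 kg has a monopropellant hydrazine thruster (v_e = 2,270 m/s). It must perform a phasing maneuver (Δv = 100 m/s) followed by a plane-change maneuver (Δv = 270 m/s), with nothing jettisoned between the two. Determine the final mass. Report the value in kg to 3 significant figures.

final mass ≈ 660 kg

After the first burn: m = 777 × exp(−100/2270.0) = 777 × 0.95690 = 743.511 kg.
After the second burn: m = 743.511 × exp(−270/2270.0) = 743.511 × 0.88786 = 660.134 kg.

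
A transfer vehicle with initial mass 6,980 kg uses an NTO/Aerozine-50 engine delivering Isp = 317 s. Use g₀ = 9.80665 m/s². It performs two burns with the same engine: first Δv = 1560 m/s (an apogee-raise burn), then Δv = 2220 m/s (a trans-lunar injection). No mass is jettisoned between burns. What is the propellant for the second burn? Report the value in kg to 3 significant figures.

v_e = Isp · g₀ = 317 × 9.80665 = 3108.7 m/s.
After the first burn: m = 6980 × exp(−1560/3108.7) = 6980 × 0.60543 = 4,225.9 kg.
After the second burn: m = 4,225.9 × exp(−2220/3108.7) = 4,225.9 × 0.48962 = 2,069.09 kg.
Second-burn propellant = 4,225.9 − 2,069.09 = 2,156.81 kg.

propellant for the second burn ≈ 2160 kg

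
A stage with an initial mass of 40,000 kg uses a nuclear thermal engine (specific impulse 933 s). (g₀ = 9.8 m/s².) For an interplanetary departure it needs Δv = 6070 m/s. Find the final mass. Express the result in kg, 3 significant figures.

final mass ≈ 20600 kg

v_e = Isp · g₀ = 933 × 9.8 = 9143.4 m/s.
By the Tsiolkovsky rocket equation, m₀/m_f = exp(Δv / v_e) = exp(6070 / 9143.4) = exp(0.6639) = 1.9423.
m_f = m₀ / 1.9423 = 40,000 / 1.9423 = 20,594.1 kg.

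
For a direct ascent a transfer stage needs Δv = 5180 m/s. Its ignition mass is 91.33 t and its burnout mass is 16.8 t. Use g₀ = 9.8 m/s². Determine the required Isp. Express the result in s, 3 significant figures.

ln(m₀/m_f) = ln(91330/16800) = ln(5.436) = 1.6931.
v_e = Δv / ln(m₀/m_f) = 5180 / 1.6931 = 3059.5 m/s.
Isp = v_e / g₀ = 3059.5 / 9.8 = 312.2 s.

Isp ≈ 312 s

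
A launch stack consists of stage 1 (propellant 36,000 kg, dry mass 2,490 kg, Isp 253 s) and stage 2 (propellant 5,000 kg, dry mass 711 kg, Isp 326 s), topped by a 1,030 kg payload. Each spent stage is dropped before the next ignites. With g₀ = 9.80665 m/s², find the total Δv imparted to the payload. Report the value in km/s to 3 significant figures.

Ignition mass of stage 1 = 36,000+2,490 + 5,000+711 + 1,030 = 45,231 kg.
Stage 1: m₀ = 45,231 kg, m_f = 45,231 − 36,000 = 9,231 kg; Δv = 253×9.80665×ln(4.9) = 2481.1×1.5892 ≈ 3943 m/s.
Stage 2: m₀ = 6,741 kg, m_f = 6,741 − 5,000 = 1,741 kg; Δv = 326×9.80665×ln(3.872) = 3197.0×1.3537 ≈ 4328 m/s.
Total Δv = 3943 + 4328 = 8271 m/s.

Δv ≈ 8.27 km/s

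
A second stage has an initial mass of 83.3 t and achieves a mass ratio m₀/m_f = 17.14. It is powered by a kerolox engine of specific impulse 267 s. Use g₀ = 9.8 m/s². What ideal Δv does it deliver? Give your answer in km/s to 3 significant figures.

v_e = Isp · g₀ = 267 × 9.8 = 2616.6 m/s.
Rocket equation: Δv = v_e · ln(17.14) = 2616.6 × 2.8414 ≈ 7434.8 m/s.

Δv ≈ 7.43 km/s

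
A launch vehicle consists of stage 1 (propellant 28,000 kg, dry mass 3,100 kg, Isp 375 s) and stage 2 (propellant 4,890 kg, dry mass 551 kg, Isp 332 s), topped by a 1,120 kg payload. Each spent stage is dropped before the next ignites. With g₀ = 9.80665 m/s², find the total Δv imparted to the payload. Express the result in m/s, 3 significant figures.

Ignition mass of stage 1 = 28,000+3,100 + 4,890+551 + 1,120 = 37,661 kg.
Stage 1: m₀ = 37,661 kg, m_f = 37,661 − 28,000 = 9,661 kg; Δv = 375×9.80665×ln(3.898) = 3677.5×1.3605 ≈ 5003 m/s.
Stage 2: m₀ = 6,561 kg, m_f = 6,561 − 4,890 = 1,671 kg; Δv = 332×9.80665×ln(3.926) = 3255.8×1.3677 ≈ 4453 m/s.
Total Δv = 5003 + 4453 = 9456 m/s.

Δv ≈ 9460 m/s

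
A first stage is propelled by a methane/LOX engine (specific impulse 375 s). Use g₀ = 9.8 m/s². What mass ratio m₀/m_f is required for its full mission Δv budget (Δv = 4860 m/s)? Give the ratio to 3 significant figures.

v_e = Isp · g₀ = 375 × 9.8 = 3675.0 m/s.
m₀/m_f = exp(Δv / v_e) = exp(4860 / 3675.0) = exp(1.3224) = 3.7526.

mass ratio ≈ 3.75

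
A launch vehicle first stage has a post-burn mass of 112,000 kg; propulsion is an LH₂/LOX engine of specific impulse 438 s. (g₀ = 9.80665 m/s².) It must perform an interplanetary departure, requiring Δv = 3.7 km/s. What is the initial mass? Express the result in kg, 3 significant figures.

initial mass ≈ 265000 kg

v_e = Isp · g₀ = 438 × 9.80665 = 4295.3 m/s.
m₀/m_f = exp(Δv / v_e) = exp(3700 / 4295.3) = exp(0.8614) = 2.3665.
m₀ = m_f × 2.3665 = 112,000 × 2.3665 = 265,048 kg.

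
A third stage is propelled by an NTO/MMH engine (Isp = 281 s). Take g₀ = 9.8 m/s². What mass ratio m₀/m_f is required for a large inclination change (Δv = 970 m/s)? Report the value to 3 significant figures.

v_e = Isp · g₀ = 281 × 9.8 = 2753.8 m/s.
Using Δv = v_e ln(m₀/m_f): m₀/m_f = exp(Δv / v_e) = exp(970 / 2753.8) = exp(0.3522) = 1.4223.

mass ratio ≈ 1.42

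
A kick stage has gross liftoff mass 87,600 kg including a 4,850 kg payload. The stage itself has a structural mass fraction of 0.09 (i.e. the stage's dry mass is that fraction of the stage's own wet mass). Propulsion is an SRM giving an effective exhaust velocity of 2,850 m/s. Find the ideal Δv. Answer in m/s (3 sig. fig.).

Stage wet mass = m₀ − payload = 87,600 − 4,850 = 82,750 kg.
Stage dry mass = ε × stage wet mass = 0.09 × 82,750 = 7,447.5 kg.
Burnout mass m_f = stage dry + payload = 7,447.5 + 4,850 = 12,297.5 kg.
Δv = v_e · ln(87,600/12,297.5) = 2850.0 × ln(7.123) = 2850.0 × 1.9634 ≈ 5596 m/s.

Δv ≈ 5600 m/s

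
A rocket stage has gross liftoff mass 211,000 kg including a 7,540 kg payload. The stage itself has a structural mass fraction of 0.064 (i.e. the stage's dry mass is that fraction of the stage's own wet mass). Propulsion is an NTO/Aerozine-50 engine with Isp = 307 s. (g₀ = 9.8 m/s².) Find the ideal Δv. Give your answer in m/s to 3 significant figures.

Δv ≈ 7010 m/s

Stage wet mass = m₀ − payload = 211,000 − 7,540 = 203,460 kg.
Stage dry mass = ε × stage wet mass = 0.064 × 203,460 = 13,021.4 kg.
Burnout mass m_f = stage dry + payload = 13,021.4 + 7,540 = 20,561.4 kg.
v_e = Isp · g₀ = 307 × 9.8 = 3008.6 m/s.
By the Tsiolkovsky rocket equation, Δv = v_e · ln(211,000/20,561.4) = 3008.6 × ln(10.26) = 3008.6 × 2.3284 ≈ 7005 m/s.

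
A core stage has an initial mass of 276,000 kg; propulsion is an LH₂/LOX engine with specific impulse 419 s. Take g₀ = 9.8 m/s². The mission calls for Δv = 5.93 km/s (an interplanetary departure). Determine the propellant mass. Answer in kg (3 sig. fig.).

v_e = Isp · g₀ = 419 × 9.8 = 4106.2 m/s.
By the Tsiolkovsky rocket equation, m₀/m_f = exp(Δv / v_e) = exp(5930 / 4106.2) = exp(1.4442) = 4.2383.
m_f = 276,000 / 4.2383 = 65,120.4 kg, so propellant = m₀ − m_f = 276,000 − 65,120.4 = 210,879.6 kg.

propellant mass ≈ 211000 kg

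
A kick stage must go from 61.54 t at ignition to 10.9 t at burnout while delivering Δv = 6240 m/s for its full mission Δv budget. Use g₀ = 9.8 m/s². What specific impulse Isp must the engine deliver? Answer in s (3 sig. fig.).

Isp ≈ 368 s

ln(m₀/m_f) = ln(61540/10900) = ln(5.646) = 1.7309.
Rocket equation: v_e = Δv / ln(m₀/m_f) = 6240 / 1.7309 = 3605.0 m/s.
Isp = v_e / g₀ = 3605.0 / 9.8 = 367.9 s.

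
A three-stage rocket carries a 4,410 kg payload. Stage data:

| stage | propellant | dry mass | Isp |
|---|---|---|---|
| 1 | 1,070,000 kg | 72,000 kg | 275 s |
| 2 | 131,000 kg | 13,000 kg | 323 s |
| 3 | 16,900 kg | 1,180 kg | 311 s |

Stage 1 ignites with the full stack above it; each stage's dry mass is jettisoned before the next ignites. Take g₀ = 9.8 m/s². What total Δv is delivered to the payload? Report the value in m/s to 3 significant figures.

Ignition mass of stage 1 = 1,070,000+72,000 + 131,000+13,000 + 16,900+1,180 + 4,410 = 1,308,490 kg.
Stage 1: m₀ = 1,308,490 kg, m_f = 1,308,490 − 1,070,000 = 238,490 kg; Δv = 275×9.8×ln(5.487) = 2695.0×1.7023 ≈ 4588 m/s.
Stage 2: m₀ = 166,490 kg, m_f = 166,490 − 131,000 = 35,490 kg; Δv = 323×9.8×ln(4.691) = 3165.4×1.5457 ≈ 4893 m/s.
Stage 3: m₀ = 22,490 kg, m_f = 22,490 − 16,900 = 5,590 kg; Δv = 311×9.8×ln(4.023) = 3047.8×1.3921 ≈ 4243 m/s.
Total Δv = 4588 + 4893 + 4243 = 13724 m/s.

Δv ≈ 13700 m/s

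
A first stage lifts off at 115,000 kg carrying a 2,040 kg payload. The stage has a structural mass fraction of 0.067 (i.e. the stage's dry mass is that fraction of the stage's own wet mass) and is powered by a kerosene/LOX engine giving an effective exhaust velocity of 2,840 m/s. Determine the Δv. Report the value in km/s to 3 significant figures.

Stage wet mass = m₀ − payload = 115,000 − 2,040 = 112,960 kg.
Stage dry mass = ε × stage wet mass = 0.067 × 112,960 = 7,568.32 kg.
Burnout mass m_f = stage dry + payload = 7,568.32 + 2,040 = 9,608.32 kg.
Δv = v_e · ln(115,000/9,608.32) = 2840.0 × ln(11.97) = 2840.0 × 2.4823 ≈ 7050 m/s.

Δv ≈ 7.05 km/s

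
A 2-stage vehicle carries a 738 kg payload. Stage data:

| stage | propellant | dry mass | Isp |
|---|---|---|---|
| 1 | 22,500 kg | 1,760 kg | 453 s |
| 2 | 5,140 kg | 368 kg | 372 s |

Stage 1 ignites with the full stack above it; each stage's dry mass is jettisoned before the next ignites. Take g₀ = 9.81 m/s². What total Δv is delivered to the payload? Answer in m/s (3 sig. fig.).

Ignition mass of stage 1 = 22,500+1,760 + 5,140+368 + 738 = 30,506 kg.
Stage 1: m₀ = 30,506 kg, m_f = 30,506 − 22,500 = 8,006 kg; Δv = 453×9.81×ln(3.81) = 4443.9×1.3377 ≈ 5945 m/s.
Stage 2: m₀ = 6,246 kg, m_f = 6,246 − 5,140 = 1,106 kg; Δv = 372×9.81×ln(5.647) = 3649.3×1.7312 ≈ 6318 m/s.
Total Δv = 5945 + 6318 = 12263 m/s.

Δv ≈ 12300 m/s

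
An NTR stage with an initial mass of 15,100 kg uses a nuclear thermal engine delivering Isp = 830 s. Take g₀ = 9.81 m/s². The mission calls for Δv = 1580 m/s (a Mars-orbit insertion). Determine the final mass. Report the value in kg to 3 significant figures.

final mass ≈ 12400 kg

v_e = Isp · g₀ = 830 × 9.81 = 8142.3 m/s.
m₀/m_f = exp(Δv / v_e) = exp(1580 / 8142.3) = exp(0.1940) = 1.2142.
m_f = m₀ / 1.2142 = 15,100 / 1.2142 = 12,436.2 kg.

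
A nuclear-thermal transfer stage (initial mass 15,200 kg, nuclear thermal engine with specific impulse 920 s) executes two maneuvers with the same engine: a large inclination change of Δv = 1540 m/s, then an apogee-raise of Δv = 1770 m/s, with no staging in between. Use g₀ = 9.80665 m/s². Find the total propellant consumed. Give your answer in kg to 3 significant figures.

v_e = Isp · g₀ = 920 × 9.80665 = 9022.1 m/s.
After the first burn: m = 15200 × exp(−1540/9022.1) = 15200 × 0.84308 = 12,814.8 kg.
After the second burn: m = 12,814.8 × exp(−1770/9022.1) = 12,814.8 × 0.82186 = 10,532 kg.
Total propellant = m₀ − m_final = 15200 − 10,532 = 4,668 kg.

total propellant consumed ≈ 4670 kg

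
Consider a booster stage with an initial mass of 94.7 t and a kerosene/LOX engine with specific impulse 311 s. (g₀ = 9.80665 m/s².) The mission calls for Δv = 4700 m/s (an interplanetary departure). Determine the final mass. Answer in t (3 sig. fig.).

v_e = Isp · g₀ = 311 × 9.80665 = 3049.9 m/s.
By the Tsiolkovsky rocket equation, m₀/m_f = exp(Δv / v_e) = exp(4700 / 3049.9) = exp(1.5411) = 4.6695.
m_f = m₀ / 4.6695 = 94.7 / 4.6695 = 20.2805 t.

final mass ≈ 20.3 t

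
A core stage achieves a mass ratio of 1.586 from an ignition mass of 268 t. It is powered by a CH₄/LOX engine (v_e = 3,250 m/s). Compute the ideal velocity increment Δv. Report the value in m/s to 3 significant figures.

Δv ≈ 1500 m/s

Δv = v_e · ln(1.586) = 3250.0 × 0.4612 ≈ 1498.9 m/s.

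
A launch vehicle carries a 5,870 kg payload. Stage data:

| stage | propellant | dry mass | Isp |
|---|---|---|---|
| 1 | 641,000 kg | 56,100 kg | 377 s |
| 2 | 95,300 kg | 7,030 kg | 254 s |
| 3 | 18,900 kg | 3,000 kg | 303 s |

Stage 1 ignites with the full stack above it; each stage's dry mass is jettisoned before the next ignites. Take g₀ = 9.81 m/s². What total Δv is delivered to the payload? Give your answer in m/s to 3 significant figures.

Δv ≈ 12200 m/s

Ignition mass of stage 1 = 641,000+56,100 + 95,300+7,030 + 18,900+3,000 + 5,870 = 827,200 kg.
Stage 1: m₀ = 827,200 kg, m_f = 827,200 − 641,000 = 186,200 kg; Δv = 377×9.81×ln(4.443) = 3698.4×1.4912 ≈ 5515 m/s.
Stage 2: m₀ = 130,100 kg, m_f = 130,100 − 95,300 = 34,800 kg; Δv = 254×9.81×ln(3.739) = 2491.7×1.3187 ≈ 3286 m/s.
Stage 3: m₀ = 27,770 kg, m_f = 27,770 − 18,900 = 8,870 kg; Δv = 303×9.81×ln(3.131) = 2972.4×1.1413 ≈ 3392 m/s.
Total Δv = 5515 + 3286 + 3392 = 12193 m/s.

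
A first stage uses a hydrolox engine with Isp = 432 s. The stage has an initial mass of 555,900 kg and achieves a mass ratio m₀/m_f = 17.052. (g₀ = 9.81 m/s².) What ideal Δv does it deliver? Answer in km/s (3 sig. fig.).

Δv ≈ 12.0 km/s

v_e = Isp · g₀ = 432 × 9.81 = 4237.9 m/s.
Using Δv = v_e ln(m₀/m_f): Δv = v_e · ln(17.052) = 4237.9 × 2.8363 ≈ 12019.9 m/s.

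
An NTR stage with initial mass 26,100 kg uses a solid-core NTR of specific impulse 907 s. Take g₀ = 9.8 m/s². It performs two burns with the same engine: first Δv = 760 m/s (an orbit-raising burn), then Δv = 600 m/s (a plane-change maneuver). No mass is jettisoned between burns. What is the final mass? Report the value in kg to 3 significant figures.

final mass ≈ 22400 kg

v_e = Isp · g₀ = 907 × 9.8 = 8888.6 m/s.
After the first burn: m = 26100 × exp(−760/8888.6) = 26100 × 0.91805 = 23,961.1 kg.
After the second burn: m = 23,961.1 × exp(−600/8888.6) = 23,961.1 × 0.93473 = 22,397.2 kg.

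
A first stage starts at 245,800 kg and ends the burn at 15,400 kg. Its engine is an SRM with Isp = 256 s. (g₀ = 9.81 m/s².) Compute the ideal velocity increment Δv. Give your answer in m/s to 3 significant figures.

v_e = Isp · g₀ = 256 × 9.81 = 2511.4 m/s.
Δv = v_e · ln(m₀/m_f) = 2511.4 × ln(15.96) = 2511.4 × 2.7702 ≈ 6956.8 m/s.

Δv ≈ 6960 m/s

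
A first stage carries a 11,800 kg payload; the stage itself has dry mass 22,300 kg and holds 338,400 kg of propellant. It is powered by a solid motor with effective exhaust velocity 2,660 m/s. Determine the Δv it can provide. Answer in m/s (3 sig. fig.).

Δv ≈ 6360 m/s

m₀ = payload + dry + propellant = 11,800 + 22,300 + 338,400 = 372,500 kg.
m_f = payload + dry = 11,800 + 22,300 = 34,100 kg.
Δv = v_e · ln(m₀/m_f) = 2660.0 × ln(10.92) = 2660.0 × 2.3909 ≈ 6359.9 m/s.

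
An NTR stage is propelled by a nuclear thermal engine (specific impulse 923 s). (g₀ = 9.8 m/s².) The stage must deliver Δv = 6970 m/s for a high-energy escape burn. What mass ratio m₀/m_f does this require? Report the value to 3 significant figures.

v_e = Isp · g₀ = 923 × 9.8 = 9045.4 m/s.
m₀/m_f = exp(Δv / v_e) = exp(6970 / 9045.4) = exp(0.7706) = 2.1610.

mass ratio ≈ 2.16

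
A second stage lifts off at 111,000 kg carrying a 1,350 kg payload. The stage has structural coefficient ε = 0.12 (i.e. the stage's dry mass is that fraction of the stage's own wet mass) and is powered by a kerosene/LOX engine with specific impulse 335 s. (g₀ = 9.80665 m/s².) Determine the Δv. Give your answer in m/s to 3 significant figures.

Δv ≈ 6680 m/s

Stage wet mass = m₀ − payload = 111,000 − 1,350 = 109,650 kg.
Stage dry mass = ε × stage wet mass = 0.12 × 109,650 = 13,158 kg.
Burnout mass m_f = stage dry + payload = 13,158 + 1,350 = 14,508 kg.
v_e = Isp · g₀ = 335 × 9.80665 = 3285.2 m/s.
Δv = v_e · ln(111,000/14,508) = 3285.2 × ln(7.651) = 3285.2 × 2.0348 ≈ 6685 m/s.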